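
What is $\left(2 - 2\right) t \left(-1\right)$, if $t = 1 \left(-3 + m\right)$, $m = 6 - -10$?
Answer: $0$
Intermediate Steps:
$m = 16$ ($m = 6 + 10 = 16$)
$t = 13$ ($t = 1 \left(-3 + 16\right) = 1 \cdot 13 = 13$)
$\left(2 - 2\right) t \left(-1\right) = \left(2 - 2\right) 13 \left(-1\right) = 0 \cdot 13 \left(-1\right) = 0 \left(-1\right) = 0$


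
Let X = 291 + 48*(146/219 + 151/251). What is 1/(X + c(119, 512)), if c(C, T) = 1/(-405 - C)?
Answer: 131524/46279953 ≈ 0.0028419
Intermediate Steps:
X = 88321/251 (X = 291 + 48*(146*(1/219) + 151*(1/251)) = 291 + 48*(2/3 + 151/251) = 291 + 48*(955/753) = 291 + 15280/251 = 88321/251 ≈ 351.88)
1/(X + c(119, 512)) = 1/(88321/251 - 1/(405 + 119)) = 1/(88321/251 - 1/524) = 1/(46279953/131524) = 131524/46279953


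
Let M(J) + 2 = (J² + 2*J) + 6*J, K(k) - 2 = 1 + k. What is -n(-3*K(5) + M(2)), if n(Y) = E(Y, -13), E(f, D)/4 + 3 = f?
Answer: 36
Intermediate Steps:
K(k) = 3 + k (K(k) = 2 + (1 + k) = 3 + k)
E(f, D) = -12 + 4*f
M(J) = -2 + J² + 8*J (M(J) = -2 + ((J² + 2*J) + 6*J) = -2 + (J² + 8*J) = -2 + J² + 8*J)
n(Y) = -12 + 4*Y
-n(-3*K(5) + M(2)) = -(-12 + 4*(-3*(3 + 5) + (-2 + 2² + 8*2))) = -(-12 + 4*(-3*8 + (-2 + 4 + 16))) = -(-12 + 4*(-24 + 18)) = -(-12 + 4*(-6)) = -(-12 - 24) = -1*(-36) = 36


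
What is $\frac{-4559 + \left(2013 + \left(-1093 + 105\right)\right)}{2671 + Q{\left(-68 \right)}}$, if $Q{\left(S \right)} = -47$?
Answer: $- \frac{1767}{1312} \approx -1.3468$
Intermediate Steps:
$\frac{-4559 + \left(2013 + \left(-1093 + 105\right)\right)}{2671 + Q{\left(-68 \right)}} = \frac{-4559 + \left(2013 + \left(-1093 + 105\right)\right)}{2671 - 47} = \frac{-4559 + \left(2013 - 988\right)}{2624} = \left(-4559 + 1025\right) \frac{1}{2624} = \left(-3534\right) \frac{1}{2624} = - \frac{1767}{1312}$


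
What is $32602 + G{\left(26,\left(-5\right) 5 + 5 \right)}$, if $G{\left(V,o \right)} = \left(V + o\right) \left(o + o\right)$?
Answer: $32362$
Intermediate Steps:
$G{\left(V,o \right)} = 2 o \left(V + o\right)$ ($G{\left(V,o \right)} = \left(V + o\right) 2 o = 2 o \left(V + o\right)$)
$32602 + G{\left(26,\left(-5\right) 5 + 5 \right)} = 32602 + 2 \left(\left(-5\right) 5 + 5\right) \left(26 + \left(\left(-5\right) 5 + 5\right)\right) = 32602 + 2 \left(-25 + 5\right) \left(26 + \left(-25 + 5\right)\right) = 32602 + 2 \left(-20\right) \left(26 - 20\right) = 32602 + 2 \left(-20\right) 6 = 32602 - 240 = 32362$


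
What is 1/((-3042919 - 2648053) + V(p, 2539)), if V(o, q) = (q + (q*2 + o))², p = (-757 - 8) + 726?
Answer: 1/51735112 ≈ 1.9329e-8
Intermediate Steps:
p = -39 (p = -765 + 726 = -39)
V(o, q) = (o + 3*q)² (V(o, q) = (q + (2*q + o))² = (q + (o + 2*q))² = (o + 3*q)²)
1/((-3042919 - 2648053) + V(p, 2539)) = 1/((-3042919 - 2648053) + (-39 + 3*2539)²) = 1/(-5690972 + (-39 + 7617)²) = 1/(-5690972 + 7578²) = 1/(-5690972 + 57426084) = 1/51735112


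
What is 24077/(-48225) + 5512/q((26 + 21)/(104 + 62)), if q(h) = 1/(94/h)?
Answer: 88250954323/48225 ≈ 1.8300e+6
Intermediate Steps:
q(h) = h/94
24077/(-48225) + 5512/q((26 + 21)/(104 + 62)) = 24077/(-48225) + 5512/((((26 + 21)/(104 + 62))/94)) = 24077*(-1/48225) + 5512/(((47/166)/94)) = -24077/48225 + 5512/(((47*(1/166))/94)) = -24077/48225 + 5512/(((1/94)*(47/166))) = -24077/48225 + 5512/(1/332) = -24077/48225 + 5512*332 = -24077/48225 + 1829984 = 88250954323/48225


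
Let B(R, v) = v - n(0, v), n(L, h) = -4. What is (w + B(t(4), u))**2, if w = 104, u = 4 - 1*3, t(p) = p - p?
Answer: 11881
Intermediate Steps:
t(p) = 0
u = 1 (u = 4 - 3 = 1)
B(R, v) = 4 + v (B(R, v) = v - 1*(-4) = v + 4 = 4 + v)
(w + B(t(4), u))**2 = (104 + (4 + 1))**2 = (104 + 5)**2 = 109**2 = 11881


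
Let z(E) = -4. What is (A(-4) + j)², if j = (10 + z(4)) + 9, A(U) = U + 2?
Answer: 169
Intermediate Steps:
A(U) = 2 + U
j = 15 (j = (10 - 4) + 9 = 6 + 9 = 15)
(A(-4) + j)² = ((2 - 4) + 15)² = (-2 + 15)² = 13² = 169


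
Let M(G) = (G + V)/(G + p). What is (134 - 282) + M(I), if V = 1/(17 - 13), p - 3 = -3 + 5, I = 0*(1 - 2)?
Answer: -2959/20 ≈ -147.95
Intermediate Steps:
I = 0 (I = 0*(-1) = 0)
p = 5 (p = 3 + (-3 + 5) = 3 + 2 = 5)
V = 1/4 ≈ 0.25000
M(G) = (1/4 + G)/(5 + G) (M(G) = (G + 1/4)/(G + 5) = (1/4 + G)/(5 + G))
(134 - 282) + M(I) = (134 - 282) + (1/4 + 0)/(5 + 0) = -148 + (1/4)/5 = -148 + (1/5)*(1/4) = -148 + 1/20 = -2959/20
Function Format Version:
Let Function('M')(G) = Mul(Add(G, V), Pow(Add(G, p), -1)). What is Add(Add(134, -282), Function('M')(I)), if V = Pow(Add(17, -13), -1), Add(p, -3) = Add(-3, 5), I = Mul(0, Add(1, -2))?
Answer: Rational(-2959, 20) ≈ -147.95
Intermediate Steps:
I = 0 (I = Mul(0, -1) = 0)
p = 5 (p = Add(3, Add(-3, 5)) = Add(3, 2) = 5)
V = Rational(1, 4) (V = Pow(4, -1) = Rational(1, 4) ≈ 0.25000)
Function('M')(G) = Mul(Pow(Add(5, G), -1), Add(Rational(1, 4), G)) (Function('M')(G) = Mul(Add(G, Rational(1, 4)), Pow(Add(G, 5), -1)) = Mul(Add(Rational(1, 4), G), Pow(Add(5, G), -1)) = Mul(Pow(Add(5, G), -1), Add(Rational(1, 4), G)))
Add(Add(134, -282), Function('M')(I)) = Add(Add(134, -282), Mul(Pow(Add(5, 0), -1), Add(Rational(1, 4), 0))) = Add(-148, Mul(Pow(5, -1), Rational(1, 4))) = Add(-148, Mul(Rational(1, 5), Rational(1, 4))) = Add(-148, Rational(1, 20)) = Rational(-2959, 20)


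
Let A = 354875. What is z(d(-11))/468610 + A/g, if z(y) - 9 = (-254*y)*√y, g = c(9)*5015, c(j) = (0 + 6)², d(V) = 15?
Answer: 978232933/497663820 - 381*√15/46861 ≈ 1.9342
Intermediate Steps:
c(j) = 36 (c(j) = 6² = 36)
g = 180540 (g = 36*5015 = 180540)
z(y) = 9 - 254*y^(3/2) (z(y) = 9 + (-254*y)*√y = 9 - 254*y^(3/2))
z(d(-11))/468610 + A/g = (9 - 3810*√15)/468610 + 354875/180540 = (9 - 3810*√15)*(1/468610) + 354875*(1/180540) = (9 - 3810*√15)*(1/468610) + 4175/2124 = (9/468610 - 381*√15/46861) + 4175/2124 = 978232933/497663820 - 381*√15/46861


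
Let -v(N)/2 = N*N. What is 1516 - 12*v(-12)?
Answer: 4972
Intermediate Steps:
v(N) = -2*N**2 (v(N) = -2*N*N = -2*N**2)
1516 - 12*v(-12) = 1516 - 12*(-2*(-12)**2) = 1516 - 12*(-2*144) = 1516 - 12*(-288) = 1516 - 1*(-3456) = 1516 + 3456 = 4972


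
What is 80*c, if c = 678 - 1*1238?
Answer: -44800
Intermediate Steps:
c = -560 (c = 678 - 1238 = -560)
80*c = 80*(-560) = -44800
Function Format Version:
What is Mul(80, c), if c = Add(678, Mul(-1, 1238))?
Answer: -44800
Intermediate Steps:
c = -560 (c = Add(678, -1238) = -560)
Mul(80, c) = Mul(80, -560) = -44800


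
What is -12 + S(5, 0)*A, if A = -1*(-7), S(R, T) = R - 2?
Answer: 9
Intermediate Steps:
S(R, T) = -2 + R
A = 7
-12 + S(5, 0)*A = -12 + (-2 + 5)*7 = -12 + 3*7 = -12 + 21 = 9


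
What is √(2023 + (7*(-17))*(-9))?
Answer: √3094 ≈ 55.624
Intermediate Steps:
√(2023 + (7*(-17))*(-9)) = √(2023 - 119*(-9)) = √(2023 + 1071) = √3094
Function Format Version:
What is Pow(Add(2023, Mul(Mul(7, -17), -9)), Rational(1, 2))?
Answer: Pow(3094, Rational(1, 2)) ≈ 55.624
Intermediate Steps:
Pow(Add(2023, Mul(Mul(7, -17), -9)), Rational(1, 2)) = Pow(Add(2023, Mul(-119, -9)), Rational(1, 2)) = Pow(Add(2023, 1071), Rational(1, 2)) = Pow(3094, Rational(1, 2))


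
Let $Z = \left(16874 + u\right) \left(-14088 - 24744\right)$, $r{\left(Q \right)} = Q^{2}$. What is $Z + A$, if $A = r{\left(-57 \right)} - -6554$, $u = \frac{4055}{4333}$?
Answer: $- \frac{2839318298305}{4333} \approx -6.5528 \cdot 10^{8}$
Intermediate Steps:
$u = \frac{4055}{4333}$ ($u = 4055 \cdot \frac{1}{4333} = \frac{4055}{4333} \approx 0.93584$)
$Z = - \frac{2839360774704}{4333}$ ($Z = \left(16874 + \frac{4055}{4333}\right) \left(-14088 - 24744\right) = \frac{73119097}{4333} \left(-38832\right) = - \frac{2839360774704}{4333} \approx -6.5529 \cdot 10^{8}$)
$A = 9803$ ($A = \left(-57\right)^{2} - -6554 = 3249 + 6554 = 9803$)
$Z + A = - \frac{2839360774704}{4333} + 9803 = - \frac{2839318298305}{4333}$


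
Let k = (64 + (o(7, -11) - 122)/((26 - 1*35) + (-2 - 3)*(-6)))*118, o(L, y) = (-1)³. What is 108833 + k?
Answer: 809857/7 ≈ 1.1569e+5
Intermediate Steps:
o(L, y) = -1
k = 48026/7 (k = (64 + (-1 - 122)/((26 - 1*35) + (-2 - 3)*(-6)))*118 = (64 - 123/((26 - 35) - 5*(-6)))*118 = (64 - 123/(-9 + 30))*118 = (64 - 123/21)*118 = (64 - 123*1/21)*118 = (64 - 41/7)*118 = (407/7)*118 = 48026/7 ≈ 6860.9)
108833 + k = 108833 + 48026/7 = 809857/7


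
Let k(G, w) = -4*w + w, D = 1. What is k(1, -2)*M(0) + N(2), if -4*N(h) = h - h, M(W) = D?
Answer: 6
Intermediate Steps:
k(G, w) = -3*w
M(W) = 1
N(h) = 0 (N(h) = -(h - h)/4 = -1/4*0 = 0)
k(1, -2)*M(0) + N(2) = -3*(-2)*1 + 0 = 6*1 + 0 = 6 + 0 = 6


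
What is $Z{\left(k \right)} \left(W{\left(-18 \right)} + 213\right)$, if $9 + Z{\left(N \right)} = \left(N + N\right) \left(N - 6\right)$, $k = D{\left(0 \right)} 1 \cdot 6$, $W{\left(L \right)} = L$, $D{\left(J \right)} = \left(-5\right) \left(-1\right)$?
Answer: $279045$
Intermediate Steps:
$D{\left(J \right)} = 5$
$k = 30$ ($k = 5 \cdot 1 \cdot 6 = 5 \cdot 6 = 30$)
$Z{\left(N \right)} = -9 + 2 N \left(-6 + N\right)$ ($Z{\left(N \right)} = -9 + \left(N + N\right) \left(N - 6\right) = -9 + 2 N \left(-6 + N\right)$)
$Z{\left(k \right)} \left(W{\left(-18 \right)} + 213\right) = \left(-9 - 360 + 2 \cdot 30^{2}\right) \left(-18 + 213\right) = \left(-9 - 360 + 2 \cdot 900\right) 195 = \left(-9 - 360 + 1800\right) 195 = 1431 \cdot 195 = 279045$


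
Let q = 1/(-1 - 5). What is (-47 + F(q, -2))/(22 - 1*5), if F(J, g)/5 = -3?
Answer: -62/17 ≈ -3.6471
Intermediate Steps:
q = -⅙ (q = 1/(-6) = -⅙ ≈ -0.16667)
F(J, g) = -15 (F(J, g) = 5*(-3) = -15)
(-47 + F(q, -2))/(22 - 1*5) = (-47 - 15)/(22 - 1*5) = -62/(22 - 5) = -62/17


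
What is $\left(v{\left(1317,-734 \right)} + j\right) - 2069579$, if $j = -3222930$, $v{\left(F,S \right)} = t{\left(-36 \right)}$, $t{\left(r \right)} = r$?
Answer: $-5292545$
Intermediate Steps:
$v{\left(F,S \right)} = -36$
$\left(v{\left(1317,-734 \right)} + j\right) - 2069579 = \left(-36 - 3222930\right) - 2069579 = -3222966 - 2069579 = -5292545$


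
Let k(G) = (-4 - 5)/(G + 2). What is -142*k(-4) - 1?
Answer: -640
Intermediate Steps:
k(G) = -9/(2 + G)
-142*k(-4) - 1 = -(-1278)/(2 - 4) - 1 = -(-1278)/(-2) - 1 = -(-1278)*(-1)/2 - 1 = -142*9/2 - 1 = -639 - 1 = -640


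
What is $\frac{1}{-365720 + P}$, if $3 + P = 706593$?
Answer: $\frac{1}{340870} \approx 2.9337 \cdot 10^{-6}$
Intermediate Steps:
$P = 706590$ ($P = -3 + 706593 = 706590$)
$\frac{1}{-365720 + P} = \frac{1}{-365720 + 706590} = \frac{1}{340870}$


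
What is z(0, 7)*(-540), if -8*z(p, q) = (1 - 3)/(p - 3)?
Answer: 45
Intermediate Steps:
z(p, q) = 1/(4*(-3 + p)) (z(p, q) = -(1 - 3)/(8*(p - 3)) = -(-1)/(4*(-3 + p)) = 1/(4*(-3 + p)))
z(0, 7)*(-540) = (1/(4*(-3 + 0)))*(-540) = ((¼)/(-3))*(-540) = ((¼)*(-⅓))*(-540) = -1/12*(-540) = 45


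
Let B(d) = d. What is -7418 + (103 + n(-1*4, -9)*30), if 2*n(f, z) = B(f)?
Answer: -7375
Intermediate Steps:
n(f, z) = f/2
-7418 + (103 + n(-1*4, -9)*30) = -7418 + (103 + ((-1*4)/2)*30) = -7418 + (103 + ((½)*(-4))*30) = -7418 + (103 - 2*30) = -7418 + (103 - 60) = -7418 + 43 = -7375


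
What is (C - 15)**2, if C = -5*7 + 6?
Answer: 1936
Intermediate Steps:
C = -29 (C = -35 + 6 = -29)
(C - 15)**2 = (-29 - 15)**2 = (-44)**2 = 1936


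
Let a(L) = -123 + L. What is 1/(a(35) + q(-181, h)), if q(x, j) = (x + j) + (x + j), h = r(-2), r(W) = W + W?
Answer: -1/458 ≈ -0.0021834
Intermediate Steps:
r(W) = 2*W
h = -4 (h = 2*(-2) = -4)
q(x, j) = 2*j + 2*x (q(x, j) = (j + x) + (j + x) = 2*j + 2*x)
1/(a(35) + q(-181, h)) = 1/((-123 + 35) + (2*(-4) + 2*(-181))) = 1/(-88 + (-8 - 362)) = 1/(-88 - 370) = 1/(-458) = -1/458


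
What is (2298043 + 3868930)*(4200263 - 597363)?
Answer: 22218987021700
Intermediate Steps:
(2298043 + 3868930)*(4200263 - 597363) = 6166973*3602900 = 22218987021700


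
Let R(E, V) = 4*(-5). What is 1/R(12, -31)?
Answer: -1/20 ≈ -0.050000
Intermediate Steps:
R(E, V) = -20
1/R(12, -31) = 1/(-20) = -1/20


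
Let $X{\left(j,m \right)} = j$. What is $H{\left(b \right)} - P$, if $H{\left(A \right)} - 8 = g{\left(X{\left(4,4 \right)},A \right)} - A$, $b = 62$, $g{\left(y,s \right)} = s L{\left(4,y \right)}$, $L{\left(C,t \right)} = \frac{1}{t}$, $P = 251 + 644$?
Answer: $- \frac{1867}{2} \approx -933.5$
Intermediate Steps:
$P = 895$
$g{\left(y,s \right)} = \frac{s}{y}$
$H{\left(A \right)} = 8 - \frac{3 A}{4}$ ($H{\left(A \right)} = 8 - \left(A - \frac{A}{4}\right) = 8 - \left(A - A \frac{1}{4}\right) = 8 + \left(\frac{A}{4} - A\right) = 8 - \frac{3 A}{4}$)
$H{\left(b \right)} - P = \left(8 - \frac{93}{2}\right) - 895 = - \frac{77}{2} - 895 = - \frac{1867}{2}$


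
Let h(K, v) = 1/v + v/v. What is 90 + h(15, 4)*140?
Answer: 265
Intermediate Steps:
h(K, v) = 1 + 1/v (h(K, v) = 1/v + 1 = 1 + 1/v)
90 + h(15, 4)*140 = 90 + ((1 + 4)/4)*140 = 90 + ((¼)*5)*140 = 90 + (5/4)*140 = 90 + 175 = 265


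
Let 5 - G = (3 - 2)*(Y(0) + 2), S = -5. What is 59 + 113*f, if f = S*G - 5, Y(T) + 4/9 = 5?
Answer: 3356/9 ≈ 372.89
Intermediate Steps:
Y(T) = 41/9 (Y(T) = -4/9 + 5 = 41/9)
G = -14/9 (G = 5 - (3 - 2)*(41/9 + 2) = 5 - 59/9 = -14/9 ≈ -1.5556)
f = 25/9 (f = -5*(-14/9) - 5 = 70/9 - 5 = 25/9 ≈ 2.7778)
59 + 113*f = 59 + 113*(25/9) = 59 + 2825/9 = 3356/9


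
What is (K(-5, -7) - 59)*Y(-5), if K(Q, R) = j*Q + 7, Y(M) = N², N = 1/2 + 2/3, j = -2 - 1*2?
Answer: -392/9 ≈ -43.556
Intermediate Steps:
j = -4 (j = -2 - 2 = -4)
N = 7/6 (N = 1*(½) + 2*(⅓) = ½ + ⅔ = 7/6 ≈ 1.1667)
Y(M) = 49/36 (Y(M) = (7/6)² = 49/36)
K(Q, R) = 7 - 4*Q (K(Q, R) = -4*Q + 7 = 7 - 4*Q)
(K(-5, -7) - 59)*Y(-5) = ((7 - 4*(-5)) - 59)*(49/36) = ((7 + 20) - 59)*(49/36) = (27 - 59)*(49/36) = -32*49/36 = -392/9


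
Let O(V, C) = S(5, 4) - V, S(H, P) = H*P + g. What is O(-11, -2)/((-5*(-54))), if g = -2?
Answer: 29/270 ≈ 0.10741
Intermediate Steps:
S(H, P) = -2 + H*P (S(H, P) = H*P - 2 = -2 + H*P)
O(V, C) = 18 - V (O(V, C) = (-2 + 5*4) - V = (-2 + 20) - V = 18 - V)
O(-11, -2)/((-5*(-54))) = (18 - 1*(-11))/((-5*(-54))) = (18 + 11)/270 = 29*(1/270) = 29/270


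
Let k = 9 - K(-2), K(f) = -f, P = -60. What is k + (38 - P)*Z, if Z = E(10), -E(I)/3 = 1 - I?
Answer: 2653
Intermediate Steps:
E(I) = -3 + 3*I (E(I) = -3*(1 - I) = -3 + 3*I)
k = 7 (k = 9 - (-1)*(-2) = 9 - 1*2 = 9 - 2 = 7)
Z = 27 (Z = -3 + 3*10 = -3 + 30 = 27)
k + (38 - P)*Z = 7 + (38 - 1*(-60))*27 = 7 + (38 + 60)*27 = 7 + 98*27 = 7 + 2646 = 2653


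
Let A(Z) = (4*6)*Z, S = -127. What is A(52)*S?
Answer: -158496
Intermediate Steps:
A(Z) = 24*Z
A(52)*S = (24*52)*(-127) = 1248*(-127) = -158496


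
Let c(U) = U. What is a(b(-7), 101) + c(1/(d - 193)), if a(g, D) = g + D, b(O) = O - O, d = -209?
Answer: 40601/402 ≈ 101.00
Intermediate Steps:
b(O) = 0
a(g, D) = D + g
a(b(-7), 101) + c(1/(d - 193)) = (101 + 0) + 1/(-209 - 193) = 101 + 1/(-402) = 101 - 1/402 = 40601/402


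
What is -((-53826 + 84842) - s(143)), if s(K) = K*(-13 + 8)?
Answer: -31731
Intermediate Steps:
s(K) = -5*K (s(K) = K*(-5) = -5*K)
-((-53826 + 84842) - s(143)) = -((-53826 + 84842) - (-5)*143) = -(31016 - 1*(-715)) = -(31016 + 715) = -1*31731 = -31731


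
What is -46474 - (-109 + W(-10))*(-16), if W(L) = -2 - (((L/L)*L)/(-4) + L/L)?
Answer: -48306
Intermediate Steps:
W(L) = -3 + L/4 (W(L) = -2 - ((1*L)*(-¼) + 1) = -2 - (L*(-¼) + 1) = -2 - (-L/4 + 1) = -2 - (1 - L/4) = -2 + (-1 + L/4) = -3 + L/4)
-46474 - (-109 + W(-10))*(-16) = -46474 - (-109 + (-3 + (¼)*(-10)))*(-16) = -46474 - (-109 + (-3 - 5/2))*(-16) = -46474 - (-109 - 11/2)*(-16) = -46474 - (-229)*(-16)/2 = -46474 - 1*1832 = -46474 - 1832 = -48306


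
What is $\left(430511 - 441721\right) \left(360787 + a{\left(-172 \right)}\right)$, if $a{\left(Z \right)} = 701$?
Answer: $-4052280480$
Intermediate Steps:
$\left(430511 - 441721\right) \left(360787 + a{\left(-172 \right)}\right) = \left(430511 - 441721\right) \left(360787 + 701\right) = \left(-11210\right) 361488 = -4052280480$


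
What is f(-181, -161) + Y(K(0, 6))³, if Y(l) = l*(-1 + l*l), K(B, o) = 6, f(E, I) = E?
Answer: 9260819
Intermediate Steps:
Y(l) = l*(-1 + l²)
f(-181, -161) + Y(K(0, 6))³ = -181 + (6³ - 1*6)³ = -181 + (216 - 6)³ = -181 + 210³ = -181 + 9261000 = 9260819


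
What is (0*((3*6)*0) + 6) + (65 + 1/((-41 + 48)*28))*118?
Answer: 752307/98 ≈ 7676.6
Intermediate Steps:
(0*((3*6)*0) + 6) + (65 + 1/((-41 + 48)*28))*118 = (0*(18*0) + 6) + (65 + (1/28)/7)*118 = (0*0 + 6) + (65 + (⅐)*(1/28))*118 = (0 + 6) + (65 + 1/196)*118 = 6 + (12741/196)*118 = 6 + 751719/98 = 752307/98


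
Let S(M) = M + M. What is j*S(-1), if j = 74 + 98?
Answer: -344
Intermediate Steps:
j = 172
S(M) = 2*M
j*S(-1) = 172*(2*(-1)) = 172*(-2) = -344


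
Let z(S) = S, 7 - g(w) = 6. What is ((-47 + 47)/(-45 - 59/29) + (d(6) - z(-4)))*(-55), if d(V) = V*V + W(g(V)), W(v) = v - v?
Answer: -2200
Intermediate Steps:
g(w) = 1 (g(w) = 7 - 1*6 = 7 - 6 = 1)
W(v) = 0
d(V) = V² (d(V) = V*V + 0 = V² + 0 = V²)
((-47 + 47)/(-45 - 59/29) + (d(6) - z(-4)))*(-55) = ((-47 + 47)/(-45 - 59/29) + (6² - 1*(-4)))*(-55) = (0/(-45 - 59*1/29) + (36 + 4))*(-55) = (0/(-45 - 59/29) + 40)*(-55) = (0/(-1364/29) + 40)*(-55) = (0*(-29/1364) + 40)*(-55) = (0 + 40)*(-55) = 40*(-55) = -2200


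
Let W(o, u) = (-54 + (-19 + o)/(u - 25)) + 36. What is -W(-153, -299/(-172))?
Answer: 42434/4001 ≈ 10.606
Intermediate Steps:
W(o, u) = -18 + (-19 + o)/(-25 + u) (W(o, u) = (-54 + (-19 + o)/(-25 + u)) + 36 = -18 + (-19 + o)/(-25 + u))
-W(-153, -299/(-172)) = -(431 - 153 - (-5382)/(-172))/(-25 - 299/(-172)) = -(431 - 153 - (-5382)*(-1)/172)/(-25 - 299*(-1/172)) = -(431 - 153 - 18*299/172)/(-25 + 299/172) = -(431 - 153 - 2691/86)/(-4001/172) = -(-172)*21217/(4001*86) = -1*(-42434/4001) = 42434/4001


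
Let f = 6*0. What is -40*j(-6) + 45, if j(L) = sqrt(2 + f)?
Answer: 45 - 40*sqrt(2) ≈ -11.569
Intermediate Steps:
f = 0
j(L) = sqrt(2) (j(L) = sqrt(2 + 0) = sqrt(2))
-40*j(-6) + 45 = -40*sqrt(2) + 45 = 45 - 40*sqrt(2)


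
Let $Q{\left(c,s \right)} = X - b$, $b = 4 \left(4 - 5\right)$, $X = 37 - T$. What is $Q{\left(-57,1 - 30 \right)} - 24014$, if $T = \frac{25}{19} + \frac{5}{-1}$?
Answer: $- \frac{455417}{19} \approx -23969.0$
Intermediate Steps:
$T = - \frac{70}{19}$ ($T = 25 \cdot \frac{1}{19} + 5 \left(-1\right) = \frac{25}{19} - 5 = - \frac{70}{19} \approx -3.6842$)
$X = \frac{773}{19}$ ($X = 37 - - \frac{70}{19} = 37 + \frac{70}{19} = \frac{773}{19} \approx 40.684$)
$b = -4$ ($b = 4 \left(-1\right) = -4$)
$Q{\left(c,s \right)} = \frac{849}{19}$ ($Q{\left(c,s \right)} = \frac{773}{19} - -4 = \frac{773}{19} + 4 = \frac{849}{19}$)
$Q{\left(-57,1 - 30 \right)} - 24014 = \frac{849}{19} - 24014 = - \frac{455417}{19}$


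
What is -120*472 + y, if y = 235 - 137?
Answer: -56542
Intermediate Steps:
y = 98
-120*472 + y = -120*472 + 98 = -56640 + 98 = -56542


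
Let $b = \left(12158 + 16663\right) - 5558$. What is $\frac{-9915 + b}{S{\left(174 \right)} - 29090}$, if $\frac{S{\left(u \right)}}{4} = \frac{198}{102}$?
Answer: $- \frac{113458}{247199} \approx -0.45897$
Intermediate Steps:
$b = 23263$ ($b = 28821 - 5558 = 23263$)
$S{\left(u \right)} = \frac{132}{17}$ ($S{\left(u \right)} = 4 \cdot \frac{198}{102} = 4 \cdot 198 \cdot \frac{1}{102} = 4 \cdot \frac{33}{17} = \frac{132}{17}$)
$\frac{-9915 + b}{S{\left(174 \right)} - 29090} = \frac{-9915 + 23263}{\frac{132}{17} - 29090} = \frac{13348}{- \frac{494398}{17}} = 13348 \left(- \frac{17}{494398}\right) = - \frac{113458}{247199}$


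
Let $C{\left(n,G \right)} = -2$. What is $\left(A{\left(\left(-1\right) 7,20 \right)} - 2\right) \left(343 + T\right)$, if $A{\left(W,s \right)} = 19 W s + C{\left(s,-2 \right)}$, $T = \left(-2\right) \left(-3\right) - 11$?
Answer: $-900432$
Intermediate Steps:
$T = -5$ ($T = 6 - 11 = -5$)
$A{\left(W,s \right)} = -2 + 19 W s$ ($A{\left(W,s \right)} = 19 W s - 2 = -2 + 19 W s$)
$\left(A{\left(\left(-1\right) 7,20 \right)} - 2\right) \left(343 + T\right) = \left(\left(-2 + 19 \left(\left(-1\right) 7\right) 20\right) - 2\right) \left(343 - 5\right) = \left(\left(-2 + 19 \left(-7\right) 20\right) - 2\right) 338 = \left(\left(-2 - 2660\right) - 2\right) 338 = \left(-2662 - 2\right) 338 = \left(-2664\right) 338 = -900432$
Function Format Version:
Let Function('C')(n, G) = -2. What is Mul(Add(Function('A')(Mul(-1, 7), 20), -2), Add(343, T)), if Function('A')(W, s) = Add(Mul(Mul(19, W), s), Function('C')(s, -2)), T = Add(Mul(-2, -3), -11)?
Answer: -900432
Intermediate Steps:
T = -5 (T = Add(6, -11) = -5)
Function('A')(W, s) = Add(-2, Mul(19, W, s)) (Function('A')(W, s) = Add(Mul(Mul(19, W), s), -2) = Add(Mul(19, W, s), -2) = Add(-2, Mul(19, W, s)))
Mul(Add(Function('A')(Mul(-1, 7), 20), -2), Add(343, T)) = Mul(Add(Add(-2, Mul(19, Mul(-1, 7), 20)), -2), Add(343, -5)) = Mul(Add(Add(-2, Mul(19, -7, 20)), -2), 338) = Mul(Add(Add(-2, -2660), -2), 338) = Mul(Add(-2662, -2), 338) = Mul(-2664, 338) = -900432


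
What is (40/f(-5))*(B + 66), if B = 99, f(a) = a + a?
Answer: -660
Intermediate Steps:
f(a) = 2*a
(40/f(-5))*(B + 66) = (40/((2*(-5))))*(99 + 66) = (40/(-10))*165 = (40*(-1/10))*165 = -4*165 = -660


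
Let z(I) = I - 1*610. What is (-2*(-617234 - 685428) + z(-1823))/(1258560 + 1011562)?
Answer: 2602891/2270122 ≈ 1.1466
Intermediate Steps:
z(I) = -610 + I (z(I) = I - 610 = -610 + I)
(-2*(-617234 - 685428) + z(-1823))/(1258560 + 1011562) = (-2*(-617234 - 685428) + (-610 - 1823))/(1258560 + 1011562) = (-2*(-1302662) - 2433)/2270122 = (2605324 - 2433)*(1/2270122) = 2602891*(1/2270122) = 2602891/2270122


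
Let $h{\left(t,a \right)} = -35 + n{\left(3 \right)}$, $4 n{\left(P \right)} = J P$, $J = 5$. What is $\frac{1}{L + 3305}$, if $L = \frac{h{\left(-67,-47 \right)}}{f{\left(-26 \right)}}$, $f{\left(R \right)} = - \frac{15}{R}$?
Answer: $\frac{6}{19505} \approx 0.00030761$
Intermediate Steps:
$n{\left(P \right)} = \frac{5 P}{4}$
$h{\left(t,a \right)} = - \frac{125}{4}$ ($h{\left(t,a \right)} = -35 + \frac{5}{4} \cdot 3 = -35 + \frac{15}{4} = - \frac{125}{4}$)
$L = - \frac{325}{6}$ ($L = - \frac{125}{4 \left(- \frac{15}{-26}\right)} = - \frac{125}{4 \left(\left(-15\right) \left(- \frac{1}{26}\right)\right)} = - \frac{125}{4 \cdot \frac{15}{26}} = \left(- \frac{125}{4}\right) \frac{26}{15} = - \frac{325}{6} \approx -54.167$)
$\frac{1}{L + 3305} = \frac{1}{- \frac{325}{6} + 3305} = \frac{1}{\frac{19505}{6}} = \frac{6}{19505}$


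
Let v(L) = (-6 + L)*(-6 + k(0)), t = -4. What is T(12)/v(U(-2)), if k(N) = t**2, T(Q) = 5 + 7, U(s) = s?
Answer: -3/20 ≈ -0.15000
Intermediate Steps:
T(Q) = 12
k(N) = 16 (k(N) = (-4)**2 = 16)
v(L) = -60 + 10*L (v(L) = (-6 + L)*(-6 + 16) = (-6 + L)*10 = -60 + 10*L)
T(12)/v(U(-2)) = 12/(-60 + 10*(-2)) = 12/(-60 - 20) = 12/(-80) = 12*(-1/80) = -3/20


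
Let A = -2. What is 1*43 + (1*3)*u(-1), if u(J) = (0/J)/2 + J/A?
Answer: 89/2 ≈ 44.500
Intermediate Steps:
u(J) = -J/2 (u(J) = (0/J)/2 + J/(-2) = 0*(½) + J*(-½) = 0 - J/2 = -J/2)
1*43 + (1*3)*u(-1) = 1*43 + (1*3)*(-½*(-1)) = 43 + 3*(½) = 43 + 3/2 = 89/2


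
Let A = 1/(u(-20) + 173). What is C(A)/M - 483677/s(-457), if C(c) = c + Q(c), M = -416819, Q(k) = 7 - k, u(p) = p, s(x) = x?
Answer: 201605760264/190486283 ≈ 1058.4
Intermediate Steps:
A = 1/153 (A = 1/(-20 + 173) = 1/153 ≈ 0.0065359)
C(c) = 7 (C(c) = c + (7 - c) = 7)
C(A)/M - 483677/s(-457) = 7/(-416819) - 483677/(-457) = 7*(-1/416819) - 483677*(-1/457) = -7/416819 + 483677/457 = 201605760264/190486283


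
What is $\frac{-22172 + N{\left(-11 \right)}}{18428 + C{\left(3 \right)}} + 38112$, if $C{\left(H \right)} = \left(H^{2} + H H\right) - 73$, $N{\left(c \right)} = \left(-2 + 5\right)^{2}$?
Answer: $\frac{700209613}{18373} \approx 38111.0$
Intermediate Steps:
$N{\left(c \right)} = 9$ ($N{\left(c \right)} = 3^{2} = 9$)
$C{\left(H \right)} = -73 + 2 H^{2}$ ($C{\left(H \right)} = \left(H^{2} + H^{2}\right) - 73 = 2 H^{2} - 73 = -73 + 2 H^{2}$)
$\frac{-22172 + N{\left(-11 \right)}}{18428 + C{\left(3 \right)}} + 38112 = \frac{-22172 + 9}{18428 - \left(73 - 2 \cdot 3^{2}\right)} + 38112 = - \frac{22163}{18428 + \left(-73 + 2 \cdot 9\right)} + 38112 = - \frac{22163}{18428 + \left(-73 + 18\right)} + 38112 = - \frac{22163}{18428 - 55} + 38112 = - \frac{22163}{18373} + 38112 = \frac{700209613}{18373}$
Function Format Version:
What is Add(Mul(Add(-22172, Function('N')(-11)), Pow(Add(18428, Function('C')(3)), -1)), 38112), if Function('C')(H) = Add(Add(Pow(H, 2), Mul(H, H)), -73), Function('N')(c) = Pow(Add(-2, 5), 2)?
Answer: Rational(700209613, 18373) ≈ 38111.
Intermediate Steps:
Function('N')(c) = 9 (Function('N')(c) = Pow(3, 2) = 9)
Function('C')(H) = Add(-73, Mul(2, Pow(H, 2))) (Function('C')(H) = Add(Add(Pow(H, 2), Pow(H, 2)), -73) = Add(Mul(2, Pow(H, 2)), -73) = Add(-73, Mul(2, Pow(H, 2))))
Add(Mul(Add(-22172, Function('N')(-11)), Pow(Add(18428, Function('C')(3)), -1)), 38112) = Add(Mul(Add(-22172, 9), Pow(Add(18428, Add(-73, Mul(2, Pow(3, 2)))), -1)), 38112) = Add(Mul(-22163, Pow(Add(18428, Add(-73, Mul(2, 9))), -1)), 38112) = Add(Mul(-22163, Pow(Add(18428, Add(-73, 18)), -1)), 38112) = Add(Mul(-22163, Pow(Add(18428, -55), -1)), 38112) = Add(Mul(-22163, Pow(18373, -1)), 38112) = Add(Mul(-22163, Rational(1, 18373)), 38112) = Add(Rational(-22163, 18373), 38112) = Rational(700209613, 18373)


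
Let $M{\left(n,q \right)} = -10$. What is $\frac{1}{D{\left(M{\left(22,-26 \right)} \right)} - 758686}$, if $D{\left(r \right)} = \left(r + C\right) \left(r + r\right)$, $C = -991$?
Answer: $- \frac{1}{738666} \approx -1.3538 \cdot 10^{-6}$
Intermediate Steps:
$D{\left(r \right)} = 2 r \left(-991 + r\right)$ ($D{\left(r \right)} = \left(r - 991\right) \left(r + r\right) = \left(-991 + r\right) 2 r = 2 r \left(-991 + r\right)$)
$\frac{1}{D{\left(M{\left(22,-26 \right)} \right)} - 758686} = \frac{1}{2 \left(-10\right) \left(-991 - 10\right) - 758686} = \frac{1}{2 \left(-10\right) \left(-1001\right) - 758686} = \frac{1}{20020 - 758686} = \frac{1}{-738666} = - \frac{1}{738666}$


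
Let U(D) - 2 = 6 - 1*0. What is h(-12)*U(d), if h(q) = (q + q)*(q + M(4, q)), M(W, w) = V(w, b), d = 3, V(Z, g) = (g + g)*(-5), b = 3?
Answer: 8064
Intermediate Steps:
V(Z, g) = -10*g (V(Z, g) = (2*g)*(-5) = -10*g)
U(D) = 8 (U(D) = 2 + (6 - 1*0) = 2 + (6 + 0) = 2 + 6 = 8)
M(W, w) = -30 (M(W, w) = -10*3 = -30)
h(q) = 2*q*(-30 + q) (h(q) = (q + q)*(q - 30) = (2*q)*(-30 + q) = 2*q*(-30 + q))
h(-12)*U(d) = (2*(-12)*(-30 - 12))*8 = (2*(-12)*(-42))*8 = 1008*8 = 8064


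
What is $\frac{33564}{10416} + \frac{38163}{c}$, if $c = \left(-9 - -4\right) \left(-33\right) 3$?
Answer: $\frac{11503333}{143220} \approx 80.319$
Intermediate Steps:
$c = 495$ ($c = \left(-9 + 4\right) \left(-33\right) 3 = \left(-5\right) \left(-33\right) 3 = 165 \cdot 3 = 495$)
$\frac{33564}{10416} + \frac{38163}{c} = \frac{33564}{10416} + \frac{38163}{495} = 33564 \cdot \frac{1}{10416} + 38163 \cdot \frac{1}{495} = \frac{2797}{868} + \frac{12721}{165} = \frac{11503333}{143220}$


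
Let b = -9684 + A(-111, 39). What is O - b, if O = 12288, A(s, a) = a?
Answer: 21933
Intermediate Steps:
b = -9645 (b = -9684 + 39 = -9645)
O - b = 12288 - 1*(-9645) = 12288 + 9645 = 21933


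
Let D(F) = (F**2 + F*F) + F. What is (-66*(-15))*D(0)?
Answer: 0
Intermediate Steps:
D(F) = F + 2*F**2 (D(F) = (F**2 + F**2) + F = 2*F**2 + F = F + 2*F**2)
(-66*(-15))*D(0) = (-66*(-15))*(0*(1 + 2*0)) = 990*(0*(1 + 0)) = 990*(0*1) = 990*0 = 0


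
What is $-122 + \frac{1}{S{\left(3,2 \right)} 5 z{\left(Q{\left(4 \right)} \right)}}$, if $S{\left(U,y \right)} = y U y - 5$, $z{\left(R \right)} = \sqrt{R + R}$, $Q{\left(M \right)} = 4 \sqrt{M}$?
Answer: $- \frac{17079}{140} \approx -121.99$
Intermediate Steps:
$z{\left(R \right)} = \sqrt{2} \sqrt{R}$ ($z{\left(R \right)} = \sqrt{2 R} = \sqrt{2} \sqrt{R}$)
$S{\left(U,y \right)} = -5 + U y^{2}$ ($S{\left(U,y \right)} = U y y - 5 = U y^{2} - 5 = -5 + U y^{2}$)
$-122 + \frac{1}{S{\left(3,2 \right)} 5 z{\left(Q{\left(4 \right)} \right)}} = -122 + \frac{1}{\left(-5 + 3 \cdot 2^{2}\right) 5 \sqrt{2} \sqrt{4 \sqrt{4}}} = -122 + \frac{1}{\left(-5 + 3 \cdot 4\right) 5 \sqrt{2} \sqrt{4 \cdot 2}} = -122 + \frac{1}{\left(-5 + 12\right) 5 \sqrt{2} \sqrt{8}} = -122 + \frac{1}{7 \cdot 5 \sqrt{2} \cdot 2 \sqrt{2}} = -122 + \frac{1}{35 \cdot 4} = -122 + \frac{1}{140} = - \frac{17079}{140}$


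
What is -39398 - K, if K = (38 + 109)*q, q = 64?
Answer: -48806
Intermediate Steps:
K = 9408 (K = (38 + 109)*64 = 147*64 = 9408)
-39398 - K = -39398 - 1*9408 = -39398 - 9408 = -48806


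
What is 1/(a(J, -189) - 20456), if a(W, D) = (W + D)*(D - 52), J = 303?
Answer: -1/47930 ≈ -2.0864e-5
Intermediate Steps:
a(W, D) = (-52 + D)*(D + W) (a(W, D) = (D + W)*(-52 + D) = (-52 + D)*(D + W))
1/(a(J, -189) - 20456) = 1/(((-189)² - 52*(-189) - 52*303 - 189*303) - 20456) = 1/((35721 + 9828 - 15756 - 57267) - 20456) = 1/(-27474 - 20456) = 1/(-47930) = -1/47930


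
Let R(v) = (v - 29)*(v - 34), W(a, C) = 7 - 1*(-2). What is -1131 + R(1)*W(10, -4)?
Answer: 7185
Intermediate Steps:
W(a, C) = 9 (W(a, C) = 7 + 2 = 9)
R(v) = (-34 + v)*(-29 + v) (R(v) = (-29 + v)*(-34 + v) = (-34 + v)*(-29 + v))
-1131 + R(1)*W(10, -4) = -1131 + (986 + 1**2 - 63*1)*9 = -1131 + (986 + 1 - 63)*9 = -1131 + 924*9 = -1131 + 8316 = 7185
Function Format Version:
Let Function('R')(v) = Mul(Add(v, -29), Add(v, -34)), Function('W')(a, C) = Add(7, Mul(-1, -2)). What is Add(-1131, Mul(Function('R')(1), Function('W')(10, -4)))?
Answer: 7185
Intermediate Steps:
Function('W')(a, C) = 9 (Function('W')(a, C) = Add(7, 2) = 9)
Function('R')(v) = Mul(Add(-34, v), Add(-29, v)) (Function('R')(v) = Mul(Add(-29, v), Add(-34, v)) = Mul(Add(-34, v), Add(-29, v)))
Add(-1131, Mul(Function('R')(1), Function('W')(10, -4))) = Add(-1131, Mul(Add(986, Pow(1, 2), Mul(-63, 1)), 9)) = Add(-1131, Mul(Add(986, 1, -63), 9)) = Add(-1131, Mul(924, 9)) = Add(-1131, 8316) = 7185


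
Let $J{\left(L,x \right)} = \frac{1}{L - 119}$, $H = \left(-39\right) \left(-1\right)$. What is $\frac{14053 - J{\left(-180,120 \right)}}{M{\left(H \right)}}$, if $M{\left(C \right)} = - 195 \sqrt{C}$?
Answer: $- \frac{466872 \sqrt{39}}{252655} \approx -11.54$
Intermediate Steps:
$H = 39$
$J{\left(L,x \right)} = \frac{1}{-119 + L}$
$\frac{14053 - J{\left(-180,120 \right)}}{M{\left(H \right)}} = \frac{14053 - \frac{1}{-119 - 180}}{\left(-195\right) \sqrt{39}} = \left(14053 - \frac{1}{-299}\right) \left(- \frac{\sqrt{39}}{7605}\right) = \left(14053 - - \frac{1}{299}\right) \left(- \frac{\sqrt{39}}{7605}\right) = \left(14053 + \frac{1}{299}\right) \left(- \frac{\sqrt{39}}{7605}\right) = \frac{4201848 \left(- \frac{\sqrt{39}}{7605}\right)}{299} = - \frac{466872 \sqrt{39}}{252655}$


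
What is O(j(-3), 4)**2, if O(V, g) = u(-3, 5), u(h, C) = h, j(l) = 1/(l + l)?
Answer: 9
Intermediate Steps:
j(l) = 1/(2*l)
O(V, g) = -3
O(j(-3), 4)**2 = (-3)**2 = 9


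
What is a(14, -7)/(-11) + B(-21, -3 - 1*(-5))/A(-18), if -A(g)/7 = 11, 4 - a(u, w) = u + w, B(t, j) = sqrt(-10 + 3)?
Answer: 3/11 - I*sqrt(7)/77 ≈ 0.27273 - 0.03436*I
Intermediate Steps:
B(t, j) = I*sqrt(7) (B(t, j) = sqrt(-7) = I*sqrt(7))
a(u, w) = 4 - u - w (a(u, w) = 4 - (u + w) = 4 + (-u - w) = 4 - u - w)
A(g) = -77 (A(g) = -7*11 = -77)
a(14, -7)/(-11) + B(-21, -3 - 1*(-5))/A(-18) = (4 - 1*14 - 1*(-7))/(-11) + (I*sqrt(7))/(-77) = (4 - 14 + 7)*(-1/11) + (I*sqrt(7))*(-1/77) = -3*(-1/11) - I*sqrt(7)/77 = 3/11 - I*sqrt(7)/77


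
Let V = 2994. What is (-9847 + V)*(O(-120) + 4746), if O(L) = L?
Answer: -31701978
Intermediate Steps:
(-9847 + V)*(O(-120) + 4746) = (-9847 + 2994)*(-120 + 4746) = -6853*4626 = -31701978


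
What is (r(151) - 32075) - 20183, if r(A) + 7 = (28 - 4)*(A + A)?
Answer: -45017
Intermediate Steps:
r(A) = -7 + 48*A (r(A) = -7 + (28 - 4)*(A + A) = -7 + 24*(2*A) = -7 + 48*A)
(r(151) - 32075) - 20183 = ((-7 + 48*151) - 32075) - 20183 = ((-7 + 7248) - 32075) - 20183 = (7241 - 32075) - 20183 = -24834 - 20183 = -45017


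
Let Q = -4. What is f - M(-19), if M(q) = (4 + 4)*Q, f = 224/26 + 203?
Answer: 3167/13 ≈ 243.62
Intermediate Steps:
f = 2751/13 (f = 224*(1/26) + 203 = 112/13 + 203 = 2751/13 ≈ 211.62)
M(q) = -32 (M(q) = (4 + 4)*(-4) = 8*(-4) = -32)
f - M(-19) = 2751/13 - 1*(-32) = 2751/13 + 32 = 3167/13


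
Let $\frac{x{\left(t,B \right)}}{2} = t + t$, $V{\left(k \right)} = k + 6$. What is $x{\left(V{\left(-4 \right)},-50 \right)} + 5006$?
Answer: $5014$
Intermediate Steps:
$V{\left(k \right)} = 6 + k$
$x{\left(t,B \right)} = 4 t$ ($x{\left(t,B \right)} = 2 \left(t + t\right) = 2 \cdot 2 t = 4 t$)
$x{\left(V{\left(-4 \right)},-50 \right)} + 5006 = 4 \left(6 - 4\right) + 5006 = 4 \cdot 2 + 5006 = 8 + 5006 = 5014$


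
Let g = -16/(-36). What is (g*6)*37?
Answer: 296/3 ≈ 98.667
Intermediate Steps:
g = 4/9 (g = -16*(-1/36) = 4/9 ≈ 0.44444)
(g*6)*37 = ((4/9)*6)*37 = (8/3)*37 = 296/3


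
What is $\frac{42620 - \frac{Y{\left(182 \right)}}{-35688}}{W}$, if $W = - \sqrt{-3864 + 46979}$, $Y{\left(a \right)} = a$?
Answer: $- \frac{760511371 \sqrt{43115}}{769344060} \approx -205.26$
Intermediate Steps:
$W = - \sqrt{43115} \approx -207.64$
$\frac{42620 - \frac{Y{\left(182 \right)}}{-35688}}{W} = \frac{42620 - \frac{182}{-35688}}{\left(-1\right) \sqrt{43115}} = \left(42620 - 182 \left(- \frac{1}{35688}\right)\right) \left(- \frac{\sqrt{43115}}{43115}\right) = \left(42620 - - \frac{91}{17844}\right) \left(- \frac{\sqrt{43115}}{43115}\right) = \left(42620 + \frac{91}{17844}\right) \left(- \frac{\sqrt{43115}}{43115}\right) = \frac{760511371 \left(- \frac{\sqrt{43115}}{43115}\right)}{17844} = - \frac{760511371 \sqrt{43115}}{769344060}$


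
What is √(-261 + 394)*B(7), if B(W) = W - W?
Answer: 0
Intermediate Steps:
B(W) = 0
√(-261 + 394)*B(7) = √(-261 + 394)*0 = √133*0 = 0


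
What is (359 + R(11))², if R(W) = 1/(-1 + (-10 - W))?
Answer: 62362609/484 ≈ 1.2885e+5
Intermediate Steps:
R(W) = 1/(-11 - W)
(359 + R(11))² = (359 - 1/(11 + 11))² = (359 - 1/22)² = (7897/22)² = 62362609/484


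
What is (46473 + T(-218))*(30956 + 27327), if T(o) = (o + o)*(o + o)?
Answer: 13787951027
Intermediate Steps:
T(o) = 4*o² (T(o) = (2*o)*(2*o) = 4*o²)
(46473 + T(-218))*(30956 + 27327) = (46473 + 4*(-218)²)*(30956 + 27327) = (46473 + 4*47524)*58283 = (46473 + 190096)*58283 = 236569*58283 = 13787951027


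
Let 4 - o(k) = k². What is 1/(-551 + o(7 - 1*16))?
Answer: -1/628 ≈ -0.0015924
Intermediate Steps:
o(k) = 4 - k²
1/(-551 + o(7 - 1*16)) = 1/(-551 + (4 - (7 - 1*16)²)) = 1/(-551 + (4 - (7 - 16)²)) = 1/(-551 + (4 - 1*(-9)²)) = 1/(-551 + (4 - 1*81)) = 1/(-551 + (4 - 81)) = 1/(-551 - 77) = 1/(-628) = -1/628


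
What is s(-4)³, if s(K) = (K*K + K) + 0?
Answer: 1728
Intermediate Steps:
s(K) = K + K² (s(K) = (K² + K) + 0 = (K + K²) + 0 = K + K²)
s(-4)³ = (-4*(1 - 4))³ = (-4*(-3))³ = 12³ = 1728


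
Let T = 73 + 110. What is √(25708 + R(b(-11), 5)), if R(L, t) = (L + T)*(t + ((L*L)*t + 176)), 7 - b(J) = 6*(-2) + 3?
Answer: √316447 ≈ 562.54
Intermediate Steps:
T = 183
b(J) = 16 (b(J) = 7 - (6*(-2) + 3) = 7 - (-12 + 3) = 7 - 1*(-9) = 7 + 9 = 16)
R(L, t) = (183 + L)*(176 + t + t*L²) (R(L, t) = (L + 183)*(t + ((L*L)*t + 176)) = (183 + L)*(t + (L²*t + 176)) = (183 + L)*(t + (t*L² + 176)) = (183 + L)*(t + (176 + t*L²)) = (183 + L)*(176 + t + t*L²))
√(25708 + R(b(-11), 5)) = √(25708 + (32208 + 176*16 + 183*5 + 16*5 + 5*16³ + 183*5*16²)) = √(25708 + (32208 + 2816 + 915 + 80 + 5*4096 + 183*5*256)) = √(25708 + (32208 + 2816 + 915 + 80 + 20480 + 234240)) = √(25708 + 290739) = √316447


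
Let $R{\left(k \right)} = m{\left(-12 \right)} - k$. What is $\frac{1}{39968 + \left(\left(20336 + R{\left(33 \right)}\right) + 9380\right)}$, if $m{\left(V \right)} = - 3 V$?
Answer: $\frac{1}{69687} \approx 1.435 \cdot 10^{-5}$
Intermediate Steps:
$R{\left(k \right)} = 36 - k$ ($R{\left(k \right)} = \left(-3\right) \left(-12\right) - k = 36 - k$)
$\frac{1}{39968 + \left(\left(20336 + R{\left(33 \right)}\right) + 9380\right)} = \frac{1}{39968 + \left(\left(20336 + \left(36 - 33\right)\right) + 9380\right)} = \frac{1}{39968 + \left(\left(20336 + 3\right) + 9380\right)} = \frac{1}{39968 + \left(20339 + 9380\right)} = \frac{1}{39968 + 29719} = \frac{1}{69687}$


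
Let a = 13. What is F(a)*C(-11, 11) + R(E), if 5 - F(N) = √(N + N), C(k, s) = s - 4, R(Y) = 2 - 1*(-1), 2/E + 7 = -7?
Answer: 38 - 7*√26 ≈ 2.3069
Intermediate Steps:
E = -⅐ (E = 2/(-7 - 7) = 2/(-14) = 2*(-1/14) = -⅐ ≈ -0.14286)
R(Y) = 3 (R(Y) = 2 + 1 = 3)
C(k, s) = -4 + s
F(N) = 5 - √2*√N (F(N) = 5 - √(N + N) = 5 - √(2*N) = 5 - √2*√N)
F(a)*C(-11, 11) + R(E) = (5 - √2*√13)*(-4 + 11) + 3 = (5 - √26)*7 + 3 = (35 - 7*√26) + 3 = 38 - 7*√26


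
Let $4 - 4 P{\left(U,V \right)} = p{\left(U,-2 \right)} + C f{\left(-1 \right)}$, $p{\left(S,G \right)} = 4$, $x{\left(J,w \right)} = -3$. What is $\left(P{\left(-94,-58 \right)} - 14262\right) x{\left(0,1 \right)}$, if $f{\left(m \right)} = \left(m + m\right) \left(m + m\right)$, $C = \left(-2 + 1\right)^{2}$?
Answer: $42789$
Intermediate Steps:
$C = 1$ ($C = \left(-1\right)^{2} = 1$)
$f{\left(m \right)} = 4 m^{2}$ ($f{\left(m \right)} = 2 m 2 m = 4 m^{2}$)
$P{\left(U,V \right)} = -1$ ($P{\left(U,V \right)} = 1 - \frac{4 + 1 \cdot 4 \left(-1\right)^{2}}{4} = 1 - \frac{4 + 1 \cdot 4 \cdot 1}{4} = 1 - \frac{4 + 1 \cdot 4}{4} = 1 - \frac{4 + 4}{4} = 1 - 2 = -1$)
$\left(P{\left(-94,-58 \right)} - 14262\right) x{\left(0,1 \right)} = \left(-1 - 14262\right) \left(-3\right) = \left(-14263\right) \left(-3\right) = 42789$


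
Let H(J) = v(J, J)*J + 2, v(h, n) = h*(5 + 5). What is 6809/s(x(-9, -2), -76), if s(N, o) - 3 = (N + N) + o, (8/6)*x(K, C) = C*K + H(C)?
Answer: 6809/17 ≈ 400.53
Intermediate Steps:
v(h, n) = 10*h (v(h, n) = h*10 = 10*h)
H(J) = 2 + 10*J**2 (H(J) = (10*J)*J + 2 = 10*J**2 + 2 = 2 + 10*J**2)
x(K, C) = 3/2 + 15*C**2/2 + 3*C*K/4 (x(K, C) = 3*(C*K + (2 + 10*C**2))/4 = 3*(2 + 10*C**2 + C*K)/4 = 3/2 + 15*C**2/2 + 3*C*K/4)
s(N, o) = 3 + o + 2*N (s(N, o) = 3 + ((N + N) + o) = 3 + (2*N + o) = 3 + (o + 2*N) = 3 + o + 2*N)
6809/s(x(-9, -2), -76) = 6809/(3 - 76 + 2*(3/2 + (15/2)*(-2)**2 + (3/4)*(-2)*(-9))) = 6809/(3 - 76 + 2*(3/2 + (15/2)*4 + 27/2)) = 6809/(3 - 76 + 2*(3/2 + 30 + 27/2)) = 6809/(3 - 76 + 2*45) = 6809/(3 - 76 + 90) = 6809/17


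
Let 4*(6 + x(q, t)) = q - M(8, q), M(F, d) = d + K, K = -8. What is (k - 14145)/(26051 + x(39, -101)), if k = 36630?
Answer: 22485/26047 ≈ 0.86325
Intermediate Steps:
M(F, d) = -8 + d (M(F, d) = d - 8 = -8 + d)
x(q, t) = -4 (x(q, t) = -6 + (q - (-8 + q))/4 = -6 + (q + (8 - q))/4 = -6 + (¼)*8 = -6 + 2 = -4)
(k - 14145)/(26051 + x(39, -101)) = (36630 - 14145)/(26051 - 4) = 22485/26047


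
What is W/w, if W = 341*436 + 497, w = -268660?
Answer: -149173/268660 ≈ -0.55525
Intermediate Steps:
W = 149173 (W = 148676 + 497 = 149173)
W/w = 149173/(-268660) = 149173*(-1/268660) = -149173/268660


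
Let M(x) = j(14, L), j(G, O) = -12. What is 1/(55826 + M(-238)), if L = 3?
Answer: 1/55814 ≈ 1.7917e-5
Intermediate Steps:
M(x) = -12
1/(55826 + M(-238)) = 1/(55826 - 12) = 1/55814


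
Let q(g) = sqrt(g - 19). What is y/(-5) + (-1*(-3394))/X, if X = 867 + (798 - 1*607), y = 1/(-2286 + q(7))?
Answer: 7390365029/2303710360 + I*sqrt(3)/13064520 ≈ 3.208 + 1.3258e-7*I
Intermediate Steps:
q(g) = sqrt(-19 + g)
y = 1/(-2286 + 2*I*sqrt(3)) (y = 1/(-2286 + sqrt(-19 + 7)) = 1/(-2286 + sqrt(-12)) = 1/(-2286 + 2*I*sqrt(3)) ≈ -0.00043744 - 6.629e-7*I)
X = 1058 (X = 867 + (798 - 607) = 867 + 191 = 1058)
y/(-5) + (-1*(-3394))/X = (-381/870968 - I*sqrt(3)/2612904)/(-5) - 1*(-3394)/1058 = (-381/870968 - I*sqrt(3)/2612904)*(-1/5) + 3394*(1/1058) = (381/4354840 + I*sqrt(3)/13064520) + 1697/529 = 7390365029/2303710360 + I*sqrt(3)/13064520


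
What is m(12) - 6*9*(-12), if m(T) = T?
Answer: 660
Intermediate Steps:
m(12) - 6*9*(-12) = 12 - 6*9*(-12) = 12 - 54*(-12) = 12 + 648 = 660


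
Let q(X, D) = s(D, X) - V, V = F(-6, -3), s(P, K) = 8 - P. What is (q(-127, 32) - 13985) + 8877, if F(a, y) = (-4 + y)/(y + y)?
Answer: -30799/6 ≈ -5133.2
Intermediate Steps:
F(a, y) = (-4 + y)/(2*y) (F(a, y) = (-4 + y)/((2*y)) = (-4 + y)*(1/(2*y)) = (-4 + y)/(2*y))
V = 7/6 (V = (½)*(-4 - 3)/(-3) = (½)*(-⅓)*(-7) = 7/6 ≈ 1.1667)
q(X, D) = 41/6 - D (q(X, D) = (8 - D) - 1*7/6 = (8 - D) - 7/6 = 41/6 - D)
(q(-127, 32) - 13985) + 8877 = ((41/6 - 1*32) - 13985) + 8877 = ((41/6 - 32) - 13985) + 8877 = (-151/6 - 13985) + 8877 = -84061/6 + 8877 = -30799/6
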